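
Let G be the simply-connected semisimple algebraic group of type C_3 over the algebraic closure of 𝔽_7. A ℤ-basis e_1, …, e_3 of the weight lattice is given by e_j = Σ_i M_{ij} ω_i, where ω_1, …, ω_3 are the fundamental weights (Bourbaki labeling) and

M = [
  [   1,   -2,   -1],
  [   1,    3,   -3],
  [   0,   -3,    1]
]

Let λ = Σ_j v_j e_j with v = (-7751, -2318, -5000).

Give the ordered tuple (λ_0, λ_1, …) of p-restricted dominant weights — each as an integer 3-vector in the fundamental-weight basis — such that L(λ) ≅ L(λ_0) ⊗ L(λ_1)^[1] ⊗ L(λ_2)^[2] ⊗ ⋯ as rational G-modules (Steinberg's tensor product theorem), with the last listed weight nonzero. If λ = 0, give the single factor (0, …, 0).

((2, 1, 1), (3, 0, 6), (3, 6, 4), (5, 0, 5))

ω-coordinates c = M·v, v = (-7751, -2318, -5000):
  c_1 = (1)·(-7751) + (-2)·(-2318) + (-1)·(-5000) = 1885
  c_2 = (1)·(-7751) + (3)·(-2318) + (-3)·(-5000) = 295
  c_3 = (0)·(-7751) + (-3)·(-2318) + (1)·(-5000) = 1954
Base-7 expansion of each c_i:
  c_1 = 1885 = 2·7^0 + 3·7^1 + 3·7^2 + 5·7^3
  c_2 = 295 = 1·7^0 + 0·7^1 + 6·7^2
  c_3 = 1954 = 1·7^0 + 6·7^1 + 4·7^2 + 5·7^3
Factor λ_0 = (2, 1, 1)
Factor λ_1 = (3, 0, 6)
Factor λ_2 = (3, 6, 4)
Factor λ_3 = (5, 0, 5)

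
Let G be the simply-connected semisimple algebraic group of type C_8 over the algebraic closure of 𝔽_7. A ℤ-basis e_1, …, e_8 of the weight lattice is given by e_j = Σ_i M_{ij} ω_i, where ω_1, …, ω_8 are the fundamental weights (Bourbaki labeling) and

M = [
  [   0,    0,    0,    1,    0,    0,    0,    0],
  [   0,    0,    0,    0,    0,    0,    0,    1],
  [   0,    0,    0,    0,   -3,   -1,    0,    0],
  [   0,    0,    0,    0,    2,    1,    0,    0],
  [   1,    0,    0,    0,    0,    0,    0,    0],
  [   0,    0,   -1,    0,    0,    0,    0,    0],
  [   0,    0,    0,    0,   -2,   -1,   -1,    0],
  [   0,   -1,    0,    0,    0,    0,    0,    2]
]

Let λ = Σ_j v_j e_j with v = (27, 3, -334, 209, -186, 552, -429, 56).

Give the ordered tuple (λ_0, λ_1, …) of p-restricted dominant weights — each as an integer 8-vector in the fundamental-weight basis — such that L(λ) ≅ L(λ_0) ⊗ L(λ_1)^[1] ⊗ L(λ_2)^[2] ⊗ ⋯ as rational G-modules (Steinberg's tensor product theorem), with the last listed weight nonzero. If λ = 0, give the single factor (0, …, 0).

((6, 0, 6, 5, 6, 5, 4, 4), (1, 1, 0, 4, 3, 5, 0, 1), (4, 1, 0, 3, 0, 6, 5, 2))

Change of basis e → ω: c = M·v where v = (27, 3, -334, 209, -186, 552, -429, 56):
  c_1 = 0·27 + 0·3 + (0)·(-334) + 1·209 + (0)·(-186) + 0·552 + (0)·(-429) + 0·56 = 209
  c_2 = 0·27 + 0·3 + (0)·(-334) + 0·209 + (0)·(-186) + 0·552 + (0)·(-429) + 1·56 = 56
  c_3 = 0·27 + 0·3 + (0)·(-334) + 0·209 + (-3)·(-186) + (-1)·(552) + (0)·(-429) + 0·56 = 6
  c_4 = 0·27 + 0·3 + (0)·(-334) + 0·209 + (2)·(-186) + 1·552 + (0)·(-429) + 0·56 = 180
  c_5 = 1·27 + 0·3 + (0)·(-334) + 0·209 + (0)·(-186) + 0·552 + (0)·(-429) + 0·56 = 27
  c_6 = 0·27 + 0·3 + (-1)·(-334) + 0·209 + (0)·(-186) + 0·552 + (0)·(-429) + 0·56 = 334
  c_7 = 0·27 + 0·3 + (0)·(-334) + 0·209 + (-2)·(-186) + (-1)·(552) + (-1)·(-429) + 0·56 = 249
  c_8 = 0·27 + (-1)·(3) + (0)·(-334) + 0·209 + (0)·(-186) + 0·552 + (0)·(-429) + 2·56 = 109
Base-7 expansion of each c_i:
  c_1 = 209 = 6·7^0 + 1·7^1 + 4·7^2
  c_2 = 56 = 0·7^0 + 1·7^1 + 1·7^2
  c_3 = 6 = 6·7^0
  c_4 = 180 = 5·7^0 + 4·7^1 + 3·7^2
  c_5 = 27 = 6·7^0 + 3·7^1
  c_6 = 334 = 5·7^0 + 5·7^1 + 6·7^2
  c_7 = 249 = 4·7^0 + 0·7^1 + 5·7^2
  c_8 = 109 = 4·7^0 + 1·7^1 + 2·7^2
Factor λ_0 = (6, 0, 6, 5, 6, 5, 4, 4)
Factor λ_1 = (1, 1, 0, 4, 3, 5, 0, 1)
Factor λ_2 = (4, 1, 0, 3, 0, 6, 5, 2)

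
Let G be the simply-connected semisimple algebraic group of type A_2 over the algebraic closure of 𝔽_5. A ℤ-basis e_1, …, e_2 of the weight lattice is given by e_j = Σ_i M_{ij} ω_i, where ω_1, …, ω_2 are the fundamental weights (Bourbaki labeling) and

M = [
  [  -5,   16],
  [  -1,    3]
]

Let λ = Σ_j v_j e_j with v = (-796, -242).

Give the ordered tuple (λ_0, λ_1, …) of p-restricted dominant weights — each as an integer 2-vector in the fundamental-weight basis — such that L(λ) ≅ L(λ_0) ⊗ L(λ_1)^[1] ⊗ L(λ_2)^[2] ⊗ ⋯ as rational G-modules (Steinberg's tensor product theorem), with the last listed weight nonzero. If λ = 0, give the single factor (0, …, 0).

((3, 0), (1, 4), (4, 2))

Compute c_i = Σ_j M_{ij} v_j with v = (-796, -242):
  c_1 = -5*-796 + 16*-242 = 108
  c_2 = -1*-796 + 3*-242 = 70
Base-5 expansion of each c_i:
  c_1 = 108 = 3·5^0 + 1·5^1 + 4·5^2
  c_2 = 70 = 0·5^0 + 4·5^1 + 2·5^2
λ_0 = (3, 0)
λ_1 = (1, 4)
λ_2 = (4, 2)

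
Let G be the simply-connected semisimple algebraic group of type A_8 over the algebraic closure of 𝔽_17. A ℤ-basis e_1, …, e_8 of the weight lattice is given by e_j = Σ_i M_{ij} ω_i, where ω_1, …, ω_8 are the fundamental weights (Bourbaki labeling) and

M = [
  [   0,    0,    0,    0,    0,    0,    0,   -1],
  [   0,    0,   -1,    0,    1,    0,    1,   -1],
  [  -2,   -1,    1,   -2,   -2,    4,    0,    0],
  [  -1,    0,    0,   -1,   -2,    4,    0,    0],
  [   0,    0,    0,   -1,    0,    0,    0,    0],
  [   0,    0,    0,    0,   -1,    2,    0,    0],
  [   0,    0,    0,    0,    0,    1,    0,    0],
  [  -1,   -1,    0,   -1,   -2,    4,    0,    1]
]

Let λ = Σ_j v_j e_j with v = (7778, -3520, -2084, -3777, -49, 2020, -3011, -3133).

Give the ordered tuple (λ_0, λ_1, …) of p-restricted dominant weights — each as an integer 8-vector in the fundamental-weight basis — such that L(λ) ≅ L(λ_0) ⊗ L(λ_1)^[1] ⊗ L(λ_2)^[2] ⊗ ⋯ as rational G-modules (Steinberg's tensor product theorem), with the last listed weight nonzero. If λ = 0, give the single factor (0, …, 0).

In the fundamental-weight basis, λ has coordinates c = M·v (v = (7778, -3520, -2084, -3777, -49, 2020, -3011, -3133)):
  c_1 = 0·7778 + (0)·(-3520) + (0)·(-2084) + (0)·(-3777) + (0)·(-49) + 0·2020 + (0)·(-3011) + (-1)·(-3133) = 3133
  c_2 = 0·7778 + (0)·(-3520) + (-1)·(-2084) + (0)·(-3777) + (1)·(-49) + 0·2020 + (1)·(-3011) + (-1)·(-3133) = 2157
  c_3 = (-2)·(7778) + (-1)·(-3520) + (1)·(-2084) + (-2)·(-3777) + (-2)·(-49) + 4·2020 + (0)·(-3011) + (0)·(-3133) = 1612
  c_4 = (-1)·(7778) + (0)·(-3520) + (0)·(-2084) + (-1)·(-3777) + (-2)·(-49) + 4·2020 + (0)·(-3011) + (0)·(-3133) = 4177
  c_5 = 0·7778 + (0)·(-3520) + (0)·(-2084) + (-1)·(-3777) + (0)·(-49) + 0·2020 + (0)·(-3011) + (0)·(-3133) = 3777
  c_6 = 0·7778 + (0)·(-3520) + (0)·(-2084) + (0)·(-3777) + (-1)·(-49) + 2·2020 + (0)·(-3011) + (0)·(-3133) = 4089
  c_7 = 0·7778 + (0)·(-3520) + (0)·(-2084) + (0)·(-3777) + (0)·(-49) + 1·2020 + (0)·(-3011) + (0)·(-3133) = 2020
  c_8 = (-1)·(7778) + (-1)·(-3520) + (0)·(-2084) + (-1)·(-3777) + (-2)·(-49) + 4·2020 + (0)·(-3011) + (1)·(-3133) = 4564
Base-17 expansion of each c_i:
  c_1 = 3133 = 5·17^0 + 14·17^1 + 10·17^2
  c_2 = 2157 = 15·17^0 + 7·17^1 + 7·17^2
  c_3 = 1612 = 14·17^0 + 9·17^1 + 5·17^2
  c_4 = 4177 = 12·17^0 + 7·17^1 + 14·17^2
  c_5 = 3777 = 3·17^0 + 1·17^1 + 13·17^2
  c_6 = 4089 = 9·17^0 + 2·17^1 + 14·17^2
  c_7 = 2020 = 14·17^0 + 16·17^1 + 6·17^2
  c_8 = 4564 = 8·17^0 + 13·17^1 + 15·17^2
λ_0 = (5, 15, 14, 12, 3, 9, 14, 8)
λ_1 = (14, 7, 9, 7, 1, 2, 16, 13)
λ_2 = (10, 7, 5, 14, 13, 14, 6, 15)

((5, 15, 14, 12, 3, 9, 14, 8), (14, 7, 9, 7, 1, 2, 16, 13), (10, 7, 5, 14, 13, 14, 6, 15))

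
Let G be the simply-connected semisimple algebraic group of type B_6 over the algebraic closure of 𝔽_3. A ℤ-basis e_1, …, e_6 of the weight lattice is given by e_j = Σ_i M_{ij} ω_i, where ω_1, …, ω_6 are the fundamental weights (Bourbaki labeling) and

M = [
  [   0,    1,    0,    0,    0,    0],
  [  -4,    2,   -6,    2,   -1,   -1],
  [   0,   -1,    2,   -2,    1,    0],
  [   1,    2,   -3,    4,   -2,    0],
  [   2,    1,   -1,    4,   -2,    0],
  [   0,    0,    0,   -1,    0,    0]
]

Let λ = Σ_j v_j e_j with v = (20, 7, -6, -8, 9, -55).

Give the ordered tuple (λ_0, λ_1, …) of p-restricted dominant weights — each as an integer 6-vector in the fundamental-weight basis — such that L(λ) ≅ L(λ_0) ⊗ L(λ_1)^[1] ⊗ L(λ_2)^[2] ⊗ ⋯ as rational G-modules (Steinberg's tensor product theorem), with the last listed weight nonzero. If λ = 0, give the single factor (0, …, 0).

((1, 0, 0, 2, 0, 2), (2, 0, 2, 0, 1, 2))

Compute c_i = Σ_j M_{ij} v_j with v = (20, 7, -6, -8, 9, -55):
  c_1 = 0*20 + 1*7 + 0*-6 + 0*-8 + 0*9 + 0*-55 = 7
  c_2 = -4*20 + 2*7 + -6*-6 + 2*-8 + -1*9 + -1*-55 = 0
  c_3 = 0*20 + -1*7 + 2*-6 + -2*-8 + 1*9 + 0*-55 = 6
  c_4 = 1*20 + 2*7 + -3*-6 + 4*-8 + -2*9 + 0*-55 = 2
  c_5 = 2*20 + 1*7 + -1*-6 + 4*-8 + -2*9 + 0*-55 = 3
  c_6 = 0*20 + 0*7 + 0*-6 + -1*-8 + 0*9 + 0*-55 = 8
Writing each c_i in base p = 3:
  c_1 = 7 = 1·3^0 + 2·3^1
  c_2 = 0
  c_3 = 6 = 0·3^0 + 2·3^1
  c_4 = 2 = 2·3^0
  c_5 = 3 = 0·3^0 + 1·3^1
  c_6 = 8 = 2·3^0 + 2·3^1
Factor λ_0 = (1, 0, 0, 2, 0, 2)
Factor λ_1 = (2, 0, 2, 0, 1, 2)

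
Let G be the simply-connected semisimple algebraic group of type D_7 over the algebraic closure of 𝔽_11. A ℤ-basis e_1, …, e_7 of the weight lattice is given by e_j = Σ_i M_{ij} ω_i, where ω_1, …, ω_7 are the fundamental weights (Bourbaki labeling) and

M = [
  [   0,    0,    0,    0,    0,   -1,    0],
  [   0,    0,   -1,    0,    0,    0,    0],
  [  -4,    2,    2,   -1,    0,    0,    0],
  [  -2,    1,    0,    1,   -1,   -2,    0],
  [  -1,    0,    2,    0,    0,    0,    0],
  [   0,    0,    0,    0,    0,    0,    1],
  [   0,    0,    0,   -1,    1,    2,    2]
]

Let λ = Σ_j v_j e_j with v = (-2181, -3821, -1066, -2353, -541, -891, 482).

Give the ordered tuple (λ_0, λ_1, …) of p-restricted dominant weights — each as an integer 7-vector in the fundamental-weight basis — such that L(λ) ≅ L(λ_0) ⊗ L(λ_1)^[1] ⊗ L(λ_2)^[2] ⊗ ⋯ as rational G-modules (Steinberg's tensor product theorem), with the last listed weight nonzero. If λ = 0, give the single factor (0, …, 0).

((0, 10, 5, 5, 5, 9, 4), (4, 8, 8, 2, 4, 10, 2), (7, 8, 10, 4, 0, 3, 8))

Compute c_i = Σ_j M_{ij} v_j with v = (-2181, -3821, -1066, -2353, -541, -891, 482):
  c_1 = 0*-2181 + 0*-3821 + 0*-1066 + 0*-2353 + 0*-541 + -1*-891 + 0*482 = 891
  c_2 = 0*-2181 + 0*-3821 + -1*-1066 + 0*-2353 + 0*-541 + 0*-891 + 0*482 = 1066
  c_3 = -4*-2181 + 2*-3821 + 2*-1066 + -1*-2353 + 0*-541 + 0*-891 + 0*482 = 1303
  c_4 = -2*-2181 + 1*-3821 + 0*-1066 + 1*-2353 + -1*-541 + -2*-891 + 0*482 = 511
  c_5 = -1*-2181 + 0*-3821 + 2*-1066 + 0*-2353 + 0*-541 + 0*-891 + 0*482 = 49
  c_6 = 0*-2181 + 0*-3821 + 0*-1066 + 0*-2353 + 0*-541 + 0*-891 + 1*482 = 482
  c_7 = 0*-2181 + 0*-3821 + 0*-1066 + -1*-2353 + 1*-541 + 2*-891 + 2*482 = 994
Writing each c_i in base p = 11:
  c_1 = 891 = 0·11^0 + 4·11^1 + 7·11^2
  c_2 = 1066 = 10·11^0 + 8·11^1 + 8·11^2
  c_3 = 1303 = 5·11^0 + 8·11^1 + 10·11^2
  c_4 = 511 = 5·11^0 + 2·11^1 + 4·11^2
  c_5 = 49 = 5·11^0 + 4·11^1
  c_6 = 482 = 9·11^0 + 10·11^1 + 3·11^2
  c_7 = 994 = 4·11^0 + 2·11^1 + 8·11^2
λ_0 = (0, 10, 5, 5, 5, 9, 4)
λ_1 = (4, 8, 8, 2, 4, 10, 2)
λ_2 = (7, 8, 10, 4, 0, 3, 8)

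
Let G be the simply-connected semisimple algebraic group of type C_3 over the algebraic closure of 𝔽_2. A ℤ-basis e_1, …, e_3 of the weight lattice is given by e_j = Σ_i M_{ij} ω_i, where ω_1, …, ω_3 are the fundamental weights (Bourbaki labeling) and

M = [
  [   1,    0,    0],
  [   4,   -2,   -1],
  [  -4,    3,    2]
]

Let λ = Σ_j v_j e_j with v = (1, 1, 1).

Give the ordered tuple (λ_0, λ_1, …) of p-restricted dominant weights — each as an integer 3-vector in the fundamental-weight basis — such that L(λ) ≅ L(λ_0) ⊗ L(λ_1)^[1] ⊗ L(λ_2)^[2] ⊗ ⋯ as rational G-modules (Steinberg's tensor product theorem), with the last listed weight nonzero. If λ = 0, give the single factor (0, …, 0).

((1, 1, 1),)

In the fundamental-weight basis, λ has coordinates c = M·v (v = (1, 1, 1)):
  c_1 = 1*1 + 0*1 + 0*1 = 1
  c_2 = 4*1 + -2*1 + -1*1 = 1
  c_3 = -4*1 + 3*1 + 2*1 = 1
Base-2 expansion of each c_i:
  c_1 = 1 = 1·2^0
  c_2 = 1 = 1·2^0
  c_3 = 1 = 1·2^0
λ_0 = (1, 1, 1)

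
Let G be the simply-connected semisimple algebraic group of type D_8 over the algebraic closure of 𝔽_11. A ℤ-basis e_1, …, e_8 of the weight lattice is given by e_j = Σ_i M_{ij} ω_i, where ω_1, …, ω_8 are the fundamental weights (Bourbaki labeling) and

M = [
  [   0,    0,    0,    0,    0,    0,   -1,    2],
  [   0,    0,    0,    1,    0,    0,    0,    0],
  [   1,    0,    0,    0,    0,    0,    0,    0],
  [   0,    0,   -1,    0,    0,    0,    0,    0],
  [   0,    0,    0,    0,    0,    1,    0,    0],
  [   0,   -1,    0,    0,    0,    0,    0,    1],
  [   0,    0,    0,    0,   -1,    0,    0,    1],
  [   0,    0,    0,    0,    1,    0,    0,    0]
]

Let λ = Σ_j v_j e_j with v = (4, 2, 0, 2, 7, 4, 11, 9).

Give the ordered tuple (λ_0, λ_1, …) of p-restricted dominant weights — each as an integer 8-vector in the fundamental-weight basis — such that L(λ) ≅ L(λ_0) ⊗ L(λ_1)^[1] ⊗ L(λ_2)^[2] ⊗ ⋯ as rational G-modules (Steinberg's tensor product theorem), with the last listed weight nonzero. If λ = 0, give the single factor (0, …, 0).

Converting to the ω-basis (c_i = row i of M dotted with v = (4, 2, 0, 2, 7, 4, 11, 9)):
  c_1 = 0*4 + 0*2 + 0*0 + 0*2 + 0*7 + 0*4 + -1*11 + 2*9 = 7
  c_2 = 0*4 + 0*2 + 0*0 + 1*2 + 0*7 + 0*4 + 0*11 + 0*9 = 2
  c_3 = 1*4 + 0*2 + 0*0 + 0*2 + 0*7 + 0*4 + 0*11 + 0*9 = 4
  c_4 = 0*4 + 0*2 + -1*0 + 0*2 + 0*7 + 0*4 + 0*11 + 0*9 = 0
  c_5 = 0*4 + 0*2 + 0*0 + 0*2 + 0*7 + 1*4 + 0*11 + 0*9 = 4
  c_6 = 0*4 + -1*2 + 0*0 + 0*2 + 0*7 + 0*4 + 0*11 + 1*9 = 7
  c_7 = 0*4 + 0*2 + 0*0 + 0*2 + -1*7 + 0*4 + 0*11 + 1*9 = 2
  c_8 = 0*4 + 0*2 + 0*0 + 0*2 + 1*7 + 0*4 + 0*11 + 0*9 = 7
Expand coordinatewise in base 11:
  c_1 = 7 = 7·11^0
  c_2 = 2 = 2·11^0
  c_3 = 4 = 4·11^0
  c_4 = 0
  c_5 = 4 = 4·11^0
  c_6 = 7 = 7·11^0
  c_7 = 2 = 2·11^0
  c_8 = 7 = 7·11^0
λ_0 = (7, 2, 4, 0, 4, 7, 2, 7)

((7, 2, 4, 0, 4, 7, 2, 7),)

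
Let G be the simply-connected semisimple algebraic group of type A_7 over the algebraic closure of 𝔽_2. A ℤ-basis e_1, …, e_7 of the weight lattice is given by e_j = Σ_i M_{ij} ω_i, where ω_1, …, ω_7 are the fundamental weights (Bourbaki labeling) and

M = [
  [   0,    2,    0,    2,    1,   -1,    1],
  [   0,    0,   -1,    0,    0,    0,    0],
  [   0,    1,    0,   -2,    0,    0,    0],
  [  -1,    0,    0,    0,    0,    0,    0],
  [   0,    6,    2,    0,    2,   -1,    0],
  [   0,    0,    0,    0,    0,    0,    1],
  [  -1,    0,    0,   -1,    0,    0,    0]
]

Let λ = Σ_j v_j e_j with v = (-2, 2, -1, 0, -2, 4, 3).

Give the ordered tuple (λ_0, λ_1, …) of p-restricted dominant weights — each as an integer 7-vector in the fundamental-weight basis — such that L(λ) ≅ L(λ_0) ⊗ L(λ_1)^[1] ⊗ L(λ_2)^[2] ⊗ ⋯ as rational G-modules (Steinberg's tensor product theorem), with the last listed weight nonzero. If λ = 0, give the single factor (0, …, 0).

Converting to the ω-basis (c_i = row i of M dotted with v = (-2, 2, -1, 0, -2, 4, 3)):
  c_1 = (0)·(-2) + (2)·(2) + (0)·(-1) + (2)·(0) + (1)·(-2) + (-1)·(4) + (1)·(3) = 1
  c_2 = (0)·(-2) + (0)·(2) + (-1)·(-1) + (0)·(0) + (0)·(-2) + (0)·(4) + (0)·(3) = 1
  c_3 = (0)·(-2) + (1)·(2) + (0)·(-1) + (-2)·(0) + (0)·(-2) + (0)·(4) + (0)·(3) = 2
  c_4 = (-1)·(-2) + (0)·(2) + (0)·(-1) + (0)·(0) + (0)·(-2) + (0)·(4) + (0)·(3) = 2
  c_5 = (0)·(-2) + (6)·(2) + (2)·(-1) + (0)·(0) + (2)·(-2) + (-1)·(4) + (0)·(3) = 2
  c_6 = (0)·(-2) + (0)·(2) + (0)·(-1) + (0)·(0) + (0)·(-2) + (0)·(4) + (1)·(3) = 3
  c_7 = (-1)·(-2) + (0)·(2) + (0)·(-1) + (-1)·(0) + (0)·(-2) + (0)·(4) + (0)·(3) = 2
Base-2 expansion of each c_i:
  c_1 = 1 = 1·2^0
  c_2 = 1 = 1·2^0
  c_3 = 2 = 0·2^0 + 1·2^1
  c_4 = 2 = 0·2^0 + 1·2^1
  c_5 = 2 = 0·2^0 + 1·2^1
  c_6 = 3 = 1·2^0 + 1·2^1
  c_7 = 2 = 0·2^0 + 1·2^1
p-restricted factor λ_0 = (1, 1, 0, 0, 0, 1, 0)
p-restricted factor λ_1 = (0, 0, 1, 1, 1, 1, 1)

((1, 1, 0, 0, 0, 1, 0), (0, 0, 1, 1, 1, 1, 1))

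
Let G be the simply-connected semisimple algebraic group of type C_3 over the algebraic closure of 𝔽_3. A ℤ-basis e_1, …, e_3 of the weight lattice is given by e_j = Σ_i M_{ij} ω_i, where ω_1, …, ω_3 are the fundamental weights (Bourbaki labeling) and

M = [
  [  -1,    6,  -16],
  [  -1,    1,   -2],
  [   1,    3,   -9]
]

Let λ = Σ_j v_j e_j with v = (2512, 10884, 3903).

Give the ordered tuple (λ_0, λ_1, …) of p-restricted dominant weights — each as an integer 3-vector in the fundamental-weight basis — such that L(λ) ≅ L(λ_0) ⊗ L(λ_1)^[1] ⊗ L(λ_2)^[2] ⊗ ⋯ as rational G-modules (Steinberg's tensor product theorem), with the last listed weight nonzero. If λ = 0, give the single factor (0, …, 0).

Compute c_i = Σ_j M_{ij} v_j with v = (2512, 10884, 3903):
  c_1 = (-1)·(2512) + (6)·(10884) + (-16)·(3903) = 344
  c_2 = (-1)·(2512) + (1)·(10884) + (-2)·(3903) = 566
  c_3 = (1)·(2512) + (3)·(10884) + (-9)·(3903) = 37
Writing each c_i in base p = 3:
  c_1 = 344 = 2·3^0 + 0·3^1 + 2·3^2 + 0·3^3 + 1·3^4 + 1·3^5
  c_2 = 566 = 2·3^0 + 2·3^1 + 2·3^2 + 2·3^3 + 0·3^4 + 2·3^5
  c_3 = 37 = 1·3^0 + 0·3^1 + 1·3^2 + 1·3^3
p-restricted factor λ_0 = (2, 2, 1)
p-restricted factor λ_1 = (0, 2, 0)
p-restricted factor λ_2 = (2, 2, 1)
p-restricted factor λ_3 = (0, 2, 1)
p-restricted factor λ_4 = (1, 0, 0)
p-restricted factor λ_5 = (1, 2, 0)

((2, 2, 1), (0, 2, 0), (2, 2, 1), (0, 2, 1), (1, 0, 0), (1, 2, 0))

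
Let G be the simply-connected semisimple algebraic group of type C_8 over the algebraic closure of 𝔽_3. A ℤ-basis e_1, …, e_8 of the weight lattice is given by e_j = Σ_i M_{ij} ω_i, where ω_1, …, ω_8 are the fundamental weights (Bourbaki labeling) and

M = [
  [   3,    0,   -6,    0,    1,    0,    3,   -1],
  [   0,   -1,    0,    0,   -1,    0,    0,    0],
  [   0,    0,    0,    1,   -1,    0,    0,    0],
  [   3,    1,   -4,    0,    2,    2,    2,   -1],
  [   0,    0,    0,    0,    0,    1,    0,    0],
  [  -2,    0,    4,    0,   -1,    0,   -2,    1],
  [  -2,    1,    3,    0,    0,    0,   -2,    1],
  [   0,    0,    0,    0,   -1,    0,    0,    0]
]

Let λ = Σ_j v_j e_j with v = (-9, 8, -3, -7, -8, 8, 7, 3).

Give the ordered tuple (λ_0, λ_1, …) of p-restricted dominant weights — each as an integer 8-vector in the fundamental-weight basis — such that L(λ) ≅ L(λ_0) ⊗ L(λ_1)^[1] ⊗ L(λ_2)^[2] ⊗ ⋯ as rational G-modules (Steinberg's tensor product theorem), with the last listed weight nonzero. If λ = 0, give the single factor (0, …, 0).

Converting to the ω-basis (c_i = row i of M dotted with v = (-9, 8, -3, -7, -8, 8, 7, 3)):
  c_1 = (3)·(-9) + (0)·(8) + (-6)·(-3) + (0)·(-7) + (1)·(-8) + (0)·(8) + (3)·(7) + (-1)·(3) = 1
  c_2 = (0)·(-9) + (-1)·(8) + (0)·(-3) + (0)·(-7) + (-1)·(-8) + (0)·(8) + (0)·(7) + (0)·(3) = 0
  c_3 = (0)·(-9) + (0)·(8) + (0)·(-3) + (1)·(-7) + (-1)·(-8) + (0)·(8) + (0)·(7) + (0)·(3) = 1
  c_4 = (3)·(-9) + (1)·(8) + (-4)·(-3) + (0)·(-7) + (2)·(-8) + (2)·(8) + (2)·(7) + (-1)·(3) = 4
  c_5 = (0)·(-9) + (0)·(8) + (0)·(-3) + (0)·(-7) + (0)·(-8) + (1)·(8) + (0)·(7) + (0)·(3) = 8
  c_6 = (-2)·(-9) + (0)·(8) + (4)·(-3) + (0)·(-7) + (-1)·(-8) + (0)·(8) + (-2)·(7) + (1)·(3) = 3
  c_7 = (-2)·(-9) + (1)·(8) + (3)·(-3) + (0)·(-7) + (0)·(-8) + (0)·(8) + (-2)·(7) + (1)·(3) = 6
  c_8 = (0)·(-9) + (0)·(8) + (0)·(-3) + (0)·(-7) + (-1)·(-8) + (0)·(8) + (0)·(7) + (0)·(3) = 8
Base-3 expansion of each c_i:
  c_1 = 1 = 1·3^0
  c_2 = 0
  c_3 = 1 = 1·3^0
  c_4 = 4 = 1·3^0 + 1·3^1
  c_5 = 8 = 2·3^0 + 2·3^1
  c_6 = 3 = 0·3^0 + 1·3^1
  c_7 = 6 = 0·3^0 + 2·3^1
  c_8 = 8 = 2·3^0 + 2·3^1
λ_0 = (1, 0, 1, 1, 2, 0, 0, 2)
λ_1 = (0, 0, 0, 1, 2, 1, 2, 2)

((1, 0, 1, 1, 2, 0, 0, 2), (0, 0, 0, 1, 2, 1, 2, 2))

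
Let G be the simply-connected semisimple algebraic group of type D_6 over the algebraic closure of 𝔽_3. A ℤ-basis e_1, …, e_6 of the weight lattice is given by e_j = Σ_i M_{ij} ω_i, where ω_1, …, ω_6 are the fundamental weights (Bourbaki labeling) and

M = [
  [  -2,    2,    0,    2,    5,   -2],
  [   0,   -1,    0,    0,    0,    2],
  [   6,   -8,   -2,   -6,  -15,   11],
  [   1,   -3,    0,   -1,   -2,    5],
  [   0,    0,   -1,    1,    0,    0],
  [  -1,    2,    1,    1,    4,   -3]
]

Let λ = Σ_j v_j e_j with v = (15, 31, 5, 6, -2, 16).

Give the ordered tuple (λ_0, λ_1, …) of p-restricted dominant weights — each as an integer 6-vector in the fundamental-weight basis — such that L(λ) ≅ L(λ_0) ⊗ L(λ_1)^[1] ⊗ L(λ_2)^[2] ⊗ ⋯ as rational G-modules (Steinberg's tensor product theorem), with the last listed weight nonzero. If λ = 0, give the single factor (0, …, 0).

((2, 1, 2, 0, 1, 2),)

Change of basis e → ω: c = M·v where v = (15, 31, 5, 6, -2, 16):
  c_1 = (-2)·(15) + 2·31 + 0·5 + 2·6 + (5)·(-2) + (-2)·(16) = 2
  c_2 = 0·15 + (-1)·(31) + 0·5 + 0·6 + (0)·(-2) + 2·16 = 1
  c_3 = 6·15 + (-8)·(31) + (-2)·(5) + (-6)·(6) + (-15)·(-2) + 11·16 = 2
  c_4 = 1·15 + (-3)·(31) + 0·5 + (-1)·(6) + (-2)·(-2) + 5·16 = 0
  c_5 = 0·15 + 0·31 + (-1)·(5) + 1·6 + (0)·(-2) + 0·16 = 1
  c_6 = (-1)·(15) + 2·31 + 1·5 + 1·6 + (4)·(-2) + (-3)·(16) = 2
Expand coordinatewise in base 3:
  c_1 = 2 = 2·3^0
  c_2 = 1 = 1·3^0
  c_3 = 2 = 2·3^0
  c_4 = 0
  c_5 = 1 = 1·3^0
  c_6 = 2 = 2·3^0
p-restricted factor λ_0 = (2, 1, 2, 0, 1, 2)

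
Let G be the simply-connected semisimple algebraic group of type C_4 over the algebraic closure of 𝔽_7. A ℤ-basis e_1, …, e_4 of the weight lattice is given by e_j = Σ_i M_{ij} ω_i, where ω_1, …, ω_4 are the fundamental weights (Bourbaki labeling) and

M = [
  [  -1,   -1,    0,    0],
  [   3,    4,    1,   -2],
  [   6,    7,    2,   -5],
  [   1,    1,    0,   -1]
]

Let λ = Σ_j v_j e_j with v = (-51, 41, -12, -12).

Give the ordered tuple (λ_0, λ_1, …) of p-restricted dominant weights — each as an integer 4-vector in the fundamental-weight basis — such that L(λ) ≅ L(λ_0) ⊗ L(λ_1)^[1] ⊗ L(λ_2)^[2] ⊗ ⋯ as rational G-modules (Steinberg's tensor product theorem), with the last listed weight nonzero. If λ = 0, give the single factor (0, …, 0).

ω-coordinates c = M·v, v = (-51, 41, -12, -12):
  c_1 = -1*-51 + -1*41 + 0*-12 + 0*-12 = 10
  c_2 = 3*-51 + 4*41 + 1*-12 + -2*-12 = 23
  c_3 = 6*-51 + 7*41 + 2*-12 + -5*-12 = 17
  c_4 = 1*-51 + 1*41 + 0*-12 + -1*-12 = 2
Expand coordinatewise in base 7:
  c_1 = 10 = 3·7^0 + 1·7^1
  c_2 = 23 = 2·7^0 + 3·7^1
  c_3 = 17 = 3·7^0 + 2·7^1
  c_4 = 2 = 2·7^0
Factor λ_0 = (3, 2, 3, 2)
Factor λ_1 = (1, 3, 2, 0)

((3, 2, 3, 2), (1, 3, 2, 0))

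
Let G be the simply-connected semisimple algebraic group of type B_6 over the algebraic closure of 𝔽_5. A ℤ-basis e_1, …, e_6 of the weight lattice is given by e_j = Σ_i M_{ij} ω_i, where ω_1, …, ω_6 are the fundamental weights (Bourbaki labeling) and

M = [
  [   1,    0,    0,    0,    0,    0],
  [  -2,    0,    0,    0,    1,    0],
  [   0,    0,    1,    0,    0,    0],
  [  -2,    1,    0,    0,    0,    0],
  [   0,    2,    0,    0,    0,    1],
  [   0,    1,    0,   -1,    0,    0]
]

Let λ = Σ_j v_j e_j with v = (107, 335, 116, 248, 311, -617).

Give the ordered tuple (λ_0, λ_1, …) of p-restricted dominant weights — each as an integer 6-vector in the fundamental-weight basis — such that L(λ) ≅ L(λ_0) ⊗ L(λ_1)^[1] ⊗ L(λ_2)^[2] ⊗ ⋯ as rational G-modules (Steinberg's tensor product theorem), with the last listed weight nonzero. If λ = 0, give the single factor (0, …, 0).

((2, 2, 1, 1, 3, 2), (1, 4, 3, 4, 0, 2), (4, 3, 4, 4, 2, 3))

ω-coordinates c = M·v, v = (107, 335, 116, 248, 311, -617):
  c_1 = 1·107 + 0·335 + 0·116 + 0·248 + 0·311 + (0)·(-617) = 107
  c_2 = (-2)·(107) + 0·335 + 0·116 + 0·248 + 1·311 + (0)·(-617) = 97
  c_3 = 0·107 + 0·335 + 1·116 + 0·248 + 0·311 + (0)·(-617) = 116
  c_4 = (-2)·(107) + 1·335 + 0·116 + 0·248 + 0·311 + (0)·(-617) = 121
  c_5 = 0·107 + 2·335 + 0·116 + 0·248 + 0·311 + (1)·(-617) = 53
  c_6 = 0·107 + 1·335 + 0·116 + (-1)·(248) + 0·311 + (0)·(-617) = 87
Expand coordinatewise in base 5:
  c_1 = 107 = 2·5^0 + 1·5^1 + 4·5^2
  c_2 = 97 = 2·5^0 + 4·5^1 + 3·5^2
  c_3 = 116 = 1·5^0 + 3·5^1 + 4·5^2
  c_4 = 121 = 1·5^0 + 4·5^1 + 4·5^2
  c_5 = 53 = 3·5^0 + 0·5^1 + 2·5^2
  c_6 = 87 = 2·5^0 + 2·5^1 + 3·5^2
p-restricted factor λ_0 = (2, 2, 1, 1, 3, 2)
p-restricted factor λ_1 = (1, 4, 3, 4, 0, 2)
p-restricted factor λ_2 = (4, 3, 4, 4, 2, 3)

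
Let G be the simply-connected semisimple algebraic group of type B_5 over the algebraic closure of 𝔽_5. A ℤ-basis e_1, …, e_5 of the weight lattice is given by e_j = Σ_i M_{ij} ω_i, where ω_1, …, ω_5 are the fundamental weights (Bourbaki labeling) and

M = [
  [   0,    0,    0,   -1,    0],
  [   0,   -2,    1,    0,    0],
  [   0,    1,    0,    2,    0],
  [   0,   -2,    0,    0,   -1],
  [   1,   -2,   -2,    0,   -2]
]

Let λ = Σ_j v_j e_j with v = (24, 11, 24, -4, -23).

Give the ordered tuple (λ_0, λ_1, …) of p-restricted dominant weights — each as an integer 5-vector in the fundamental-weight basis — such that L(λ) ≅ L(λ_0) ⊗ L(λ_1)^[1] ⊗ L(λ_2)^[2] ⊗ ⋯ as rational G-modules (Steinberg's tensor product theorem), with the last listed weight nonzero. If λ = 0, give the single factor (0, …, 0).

((4, 2, 3, 1, 0),)

Converting to the ω-basis (c_i = row i of M dotted with v = (24, 11, 24, -4, -23)):
  c_1 = 0·24 + 0·11 + 0·24 + (-1)·(-4) + (0)·(-23) = 4
  c_2 = 0·24 + (-2)·(11) + 1·24 + (0)·(-4) + (0)·(-23) = 2
  c_3 = 0·24 + 1·11 + 0·24 + (2)·(-4) + (0)·(-23) = 3
  c_4 = 0·24 + (-2)·(11) + 0·24 + (0)·(-4) + (-1)·(-23) = 1
  c_5 = 1·24 + (-2)·(11) + (-2)·(24) + (0)·(-4) + (-2)·(-23) = 0
Writing each c_i in base p = 5:
  c_1 = 4 = 4·5^0
  c_2 = 2 = 2·5^0
  c_3 = 3 = 3·5^0
  c_4 = 1 = 1·5^0
  c_5 = 0
λ_0 = (4, 2, 3, 1, 0)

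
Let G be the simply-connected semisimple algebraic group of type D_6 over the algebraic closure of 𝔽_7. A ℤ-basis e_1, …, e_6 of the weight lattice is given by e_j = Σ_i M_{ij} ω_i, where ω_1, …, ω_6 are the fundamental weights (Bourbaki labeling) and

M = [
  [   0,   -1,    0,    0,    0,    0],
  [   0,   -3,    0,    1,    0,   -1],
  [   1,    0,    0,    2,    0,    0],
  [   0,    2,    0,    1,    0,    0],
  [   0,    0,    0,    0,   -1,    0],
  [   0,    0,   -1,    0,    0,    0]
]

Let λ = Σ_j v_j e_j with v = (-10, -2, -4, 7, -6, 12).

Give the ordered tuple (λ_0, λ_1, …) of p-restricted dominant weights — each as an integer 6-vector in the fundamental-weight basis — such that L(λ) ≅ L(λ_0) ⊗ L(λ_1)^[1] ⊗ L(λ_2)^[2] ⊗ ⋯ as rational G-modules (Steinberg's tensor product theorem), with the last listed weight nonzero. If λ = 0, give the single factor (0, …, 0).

((2, 1, 4, 3, 6, 4),)

In the fundamental-weight basis, λ has coordinates c = M·v (v = (-10, -2, -4, 7, -6, 12)):
  c_1 = (0)·(-10) + (-1)·(-2) + (0)·(-4) + 0·7 + (0)·(-6) + 0·12 = 2
  c_2 = (0)·(-10) + (-3)·(-2) + (0)·(-4) + 1·7 + (0)·(-6) + (-1)·(12) = 1
  c_3 = (1)·(-10) + (0)·(-2) + (0)·(-4) + 2·7 + (0)·(-6) + 0·12 = 4
  c_4 = (0)·(-10) + (2)·(-2) + (0)·(-4) + 1·7 + (0)·(-6) + 0·12 = 3
  c_5 = (0)·(-10) + (0)·(-2) + (0)·(-4) + 0·7 + (-1)·(-6) + 0·12 = 6
  c_6 = (0)·(-10) + (0)·(-2) + (-1)·(-4) + 0·7 + (0)·(-6) + 0·12 = 4
Expand coordinatewise in base 7:
  c_1 = 2 = 2·7^0
  c_2 = 1 = 1·7^0
  c_3 = 4 = 4·7^0
  c_4 = 3 = 3·7^0
  c_5 = 6 = 6·7^0
  c_6 = 4 = 4·7^0
p-restricted factor λ_0 = (2, 1, 4, 3, 6, 4)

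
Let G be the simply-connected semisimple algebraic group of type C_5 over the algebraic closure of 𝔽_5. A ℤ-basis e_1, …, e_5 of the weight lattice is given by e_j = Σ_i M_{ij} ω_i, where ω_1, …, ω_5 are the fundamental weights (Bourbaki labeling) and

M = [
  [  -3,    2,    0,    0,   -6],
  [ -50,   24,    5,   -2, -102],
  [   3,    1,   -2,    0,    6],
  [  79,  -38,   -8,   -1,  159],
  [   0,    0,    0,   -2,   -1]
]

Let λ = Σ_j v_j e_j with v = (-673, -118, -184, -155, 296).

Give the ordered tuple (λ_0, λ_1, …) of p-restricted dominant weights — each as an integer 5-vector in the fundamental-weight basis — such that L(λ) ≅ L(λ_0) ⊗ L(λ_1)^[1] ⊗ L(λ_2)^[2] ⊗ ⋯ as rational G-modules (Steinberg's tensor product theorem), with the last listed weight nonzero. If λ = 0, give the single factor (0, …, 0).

In the fundamental-weight basis, λ has coordinates c = M·v (v = (-673, -118, -184, -155, 296)):
  c_1 = (-3)·(-673) + (2)·(-118) + (0)·(-184) + (0)·(-155) + (-6)·(296) = 7
  c_2 = (-50)·(-673) + (24)·(-118) + (5)·(-184) + (-2)·(-155) + (-102)·(296) = 16
  c_3 = (3)·(-673) + (1)·(-118) + (-2)·(-184) + (0)·(-155) + (6)·(296) = 7
  c_4 = (79)·(-673) + (-38)·(-118) + (-8)·(-184) + (-1)·(-155) + (159)·(296) = 8
  c_5 = (0)·(-673) + (0)·(-118) + (0)·(-184) + (-2)·(-155) + (-1)·(296) = 14
Base-5 expansion of each c_i:
  c_1 = 7 = 2·5^0 + 1·5^1
  c_2 = 16 = 1·5^0 + 3·5^1
  c_3 = 7 = 2·5^0 + 1·5^1
  c_4 = 8 = 3·5^0 + 1·5^1
  c_5 = 14 = 4·5^0 + 2·5^1
Factor λ_0 = (2, 1, 2, 3, 4)
Factor λ_1 = (1, 3, 1, 1, 2)

((2, 1, 2, 3, 4), (1, 3, 1, 1, 2))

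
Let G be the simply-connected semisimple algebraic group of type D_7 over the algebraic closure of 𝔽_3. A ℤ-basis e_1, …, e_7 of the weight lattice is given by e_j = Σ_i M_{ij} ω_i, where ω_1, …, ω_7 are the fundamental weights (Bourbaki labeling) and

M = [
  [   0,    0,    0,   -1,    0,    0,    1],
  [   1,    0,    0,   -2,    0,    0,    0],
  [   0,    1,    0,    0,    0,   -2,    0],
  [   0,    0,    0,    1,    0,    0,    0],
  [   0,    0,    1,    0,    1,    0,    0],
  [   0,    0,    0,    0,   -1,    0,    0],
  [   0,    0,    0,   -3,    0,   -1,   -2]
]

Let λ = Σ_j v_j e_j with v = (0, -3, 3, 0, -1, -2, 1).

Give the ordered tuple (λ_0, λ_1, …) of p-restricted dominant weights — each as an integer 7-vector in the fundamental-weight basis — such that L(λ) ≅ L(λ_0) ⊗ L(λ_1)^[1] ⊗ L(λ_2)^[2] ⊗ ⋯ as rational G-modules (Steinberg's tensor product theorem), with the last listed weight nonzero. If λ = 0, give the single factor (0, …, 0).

Compute c_i = Σ_j M_{ij} v_j with v = (0, -3, 3, 0, -1, -2, 1):
  c_1 = 0*0 + 0*-3 + 0*3 + -1*0 + 0*-1 + 0*-2 + 1*1 = 1
  c_2 = 1*0 + 0*-3 + 0*3 + -2*0 + 0*-1 + 0*-2 + 0*1 = 0
  c_3 = 0*0 + 1*-3 + 0*3 + 0*0 + 0*-1 + -2*-2 + 0*1 = 1
  c_4 = 0*0 + 0*-3 + 0*3 + 1*0 + 0*-1 + 0*-2 + 0*1 = 0
  c_5 = 0*0 + 0*-3 + 1*3 + 0*0 + 1*-1 + 0*-2 + 0*1 = 2
  c_6 = 0*0 + 0*-3 + 0*3 + 0*0 + -1*-1 + 0*-2 + 0*1 = 1
  c_7 = 0*0 + 0*-3 + 0*3 + -3*0 + 0*-1 + -1*-2 + -2*1 = 0
Writing each c_i in base p = 3:
  c_1 = 1 = 1·3^0
  c_2 = 0
  c_3 = 1 = 1·3^0
  c_4 = 0
  c_5 = 2 = 2·3^0
  c_6 = 1 = 1·3^0
  c_7 = 0
λ_0 = (1, 0, 1, 0, 2, 1, 0)

((1, 0, 1, 0, 2, 1, 0),)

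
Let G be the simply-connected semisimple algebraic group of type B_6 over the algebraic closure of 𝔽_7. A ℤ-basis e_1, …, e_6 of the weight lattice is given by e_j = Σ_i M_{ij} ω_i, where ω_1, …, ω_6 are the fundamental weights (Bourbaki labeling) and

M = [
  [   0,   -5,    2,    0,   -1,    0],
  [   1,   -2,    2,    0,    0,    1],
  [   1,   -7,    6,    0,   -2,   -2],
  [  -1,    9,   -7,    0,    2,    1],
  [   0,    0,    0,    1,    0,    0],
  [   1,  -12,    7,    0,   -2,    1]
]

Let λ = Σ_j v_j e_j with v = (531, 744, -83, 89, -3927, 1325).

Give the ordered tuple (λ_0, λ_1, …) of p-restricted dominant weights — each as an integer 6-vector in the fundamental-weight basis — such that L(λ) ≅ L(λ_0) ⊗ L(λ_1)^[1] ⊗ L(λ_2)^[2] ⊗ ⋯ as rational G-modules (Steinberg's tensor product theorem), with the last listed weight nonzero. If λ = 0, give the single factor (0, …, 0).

ω-coordinates c = M·v, v = (531, 744, -83, 89, -3927, 1325):
  c_1 = 0*531 + -5*744 + 2*-83 + 0*89 + -1*-3927 + 0*1325 = 41
  c_2 = 1*531 + -2*744 + 2*-83 + 0*89 + 0*-3927 + 1*1325 = 202
  c_3 = 1*531 + -7*744 + 6*-83 + 0*89 + -2*-3927 + -2*1325 = 29
  c_4 = -1*531 + 9*744 + -7*-83 + 0*89 + 2*-3927 + 1*1325 = 217
  c_5 = 0*531 + 0*744 + 0*-83 + 1*89 + 0*-3927 + 0*1325 = 89
  c_6 = 1*531 + -12*744 + 7*-83 + 0*89 + -2*-3927 + 1*1325 = 201
p = 7; digits c_i = Σ_j d_{ij}·7^j, 0 ≤ d_{ij} < 7:
  c_1 = 41 = 6·7^0 + 5·7^1
  c_2 = 202 = 6·7^0 + 0·7^1 + 4·7^2
  c_3 = 29 = 1·7^0 + 4·7^1
  c_4 = 217 = 0·7^0 + 3·7^1 + 4·7^2
  c_5 = 89 = 5·7^0 + 5·7^1 + 1·7^2
  c_6 = 201 = 5·7^0 + 0·7^1 + 4·7^2
p-restricted factor λ_0 = (6, 6, 1, 0, 5, 5)
p-restricted factor λ_1 = (5, 0, 4, 3, 5, 0)
p-restricted factor λ_2 = (0, 4, 0, 4, 1, 4)

((6, 6, 1, 0, 5, 5), (5, 0, 4, 3, 5, 0), (0, 4, 0, 4, 1, 4))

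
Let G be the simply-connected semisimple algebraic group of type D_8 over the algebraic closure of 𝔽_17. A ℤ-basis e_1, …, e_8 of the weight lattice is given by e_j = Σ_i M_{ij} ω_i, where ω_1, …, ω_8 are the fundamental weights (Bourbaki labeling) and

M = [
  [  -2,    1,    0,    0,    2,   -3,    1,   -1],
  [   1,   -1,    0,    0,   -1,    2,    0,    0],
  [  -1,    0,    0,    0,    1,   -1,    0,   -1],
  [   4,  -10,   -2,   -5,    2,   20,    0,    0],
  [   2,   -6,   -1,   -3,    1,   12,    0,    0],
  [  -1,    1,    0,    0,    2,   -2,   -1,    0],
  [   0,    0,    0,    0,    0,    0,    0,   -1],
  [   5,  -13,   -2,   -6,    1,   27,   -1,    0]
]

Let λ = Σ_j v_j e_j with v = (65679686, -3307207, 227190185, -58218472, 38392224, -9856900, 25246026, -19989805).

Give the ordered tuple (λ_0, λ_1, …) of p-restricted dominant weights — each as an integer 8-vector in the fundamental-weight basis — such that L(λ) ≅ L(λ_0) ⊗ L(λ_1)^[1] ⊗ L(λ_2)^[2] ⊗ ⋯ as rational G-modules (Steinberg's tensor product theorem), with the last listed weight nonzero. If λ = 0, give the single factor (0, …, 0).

Change of basis e → ω: c = M·v where v = (65679686, -3307207, 227190185, -58218472, 38392224, -9856900, 25246026, -19989805):
  c_1 = (-2)·(65679686) + (1)·(-3307207) + (0)·(227190185) + (0)·(-58218472) + (2)·(38392224) + (-3)·(-9856900) + (1)·(25246026) + (-1)·(-19989805) = 16924400
  c_2 = (1)·(65679686) + (-1)·(-3307207) + (0)·(227190185) + (0)·(-58218472) + (-1)·(38392224) + (2)·(-9856900) + (0)·(25246026) + (0)·(-19989805) = 10880869
  c_3 = (-1)·(65679686) + (0)·(-3307207) + (0)·(227190185) + (0)·(-58218472) + (1)·(38392224) + (-1)·(-9856900) + (0)·(25246026) + (-1)·(-19989805) = 2559243
  c_4 = (4)·(65679686) + (-10)·(-3307207) + (-2)·(227190185) + (-5)·(-58218472) + (2)·(38392224) + (20)·(-9856900) + (0)·(25246026) + (0)·(-19989805) = 12149252
  c_5 = (2)·(65679686) + (-6)·(-3307207) + (-1)·(227190185) + (-3)·(-58218472) + (1)·(38392224) + (12)·(-9856900) + (0)·(25246026) + (0)·(-19989805) = 18777269
  c_6 = (-1)·(65679686) + (1)·(-3307207) + (0)·(227190185) + (0)·(-58218472) + (2)·(38392224) + (-2)·(-9856900) + (-1)·(25246026) + (0)·(-19989805) = 2265329
  c_7 = (0)·(65679686) + (0)·(-3307207) + (0)·(227190185) + (0)·(-58218472) + (0)·(38392224) + (0)·(-9856900) + (0)·(25246026) + (-1)·(-19989805) = 19989805
  c_8 = (5)·(65679686) + (-13)·(-3307207) + (-2)·(227190185) + (-6)·(-58218472) + (1)·(38392224) + (27)·(-9856900) + (-1)·(25246026) + (0)·(-19989805) = 13332481
Writing each c_i in base p = 17:
  c_1 = 16924400 = 16·17^0 + 15·17^1 + 13·17^2 + 10·17^3 + 15·17^4 + 11·17^5
  c_2 = 10880869 = 2·17^0 + 1·17^1 + 12·17^2 + 4·17^3 + 11·17^4 + 7·17^5
  c_3 = 2559243 = 12·17^0 + 8·17^1 + 15·17^2 + 10·17^3 + 13·17^4 + 1·17^5
  c_4 = 12149252 = 15·17^0 + 15·17^1 + 14·17^2 + 7·17^3 + 9·17^4 + 8·17^5
  c_5 = 18777269 = 4·17^0 + 4·17^1 + 16·17^2 + 13·17^3 + 3·17^4 + 13·17^5
  c_6 = 2265329 = 11·17^0 + 8·17^1 + 1·17^2 + 2·17^3 + 10·17^4 + 1·17^5
  c_7 = 19989805 = 15·17^0 + 14·17^1 + 12·17^2 + 5·17^3 + 1·17^4 + 14·17^5
  c_8 = 13332481 = 10·17^0 + 2·17^1 + 12·17^2 + 10·17^3 + 6·17^4 + 9·17^5
λ_0 = (16, 2, 12, 15, 4, 11, 15, 10)
λ_1 = (15, 1, 8, 15, 4, 8, 14, 2)
λ_2 = (13, 12, 15, 14, 16, 1, 12, 12)
λ_3 = (10, 4, 10, 7, 13, 2, 5, 10)
λ_4 = (15, 11, 13, 9, 3, 10, 1, 6)
λ_5 = (11, 7, 1, 8, 13, 1, 14, 9)

((16, 2, 12, 15, 4, 11, 15, 10), (15, 1, 8, 15, 4, 8, 14, 2), (13, 12, 15, 14, 16, 1, 12, 12), (10, 4, 10, 7, 13, 2, 5, 10), (15, 11, 13, 9, 3, 10, 1, 6), (11, 7, 1, 8, 13, 1, 14, 9))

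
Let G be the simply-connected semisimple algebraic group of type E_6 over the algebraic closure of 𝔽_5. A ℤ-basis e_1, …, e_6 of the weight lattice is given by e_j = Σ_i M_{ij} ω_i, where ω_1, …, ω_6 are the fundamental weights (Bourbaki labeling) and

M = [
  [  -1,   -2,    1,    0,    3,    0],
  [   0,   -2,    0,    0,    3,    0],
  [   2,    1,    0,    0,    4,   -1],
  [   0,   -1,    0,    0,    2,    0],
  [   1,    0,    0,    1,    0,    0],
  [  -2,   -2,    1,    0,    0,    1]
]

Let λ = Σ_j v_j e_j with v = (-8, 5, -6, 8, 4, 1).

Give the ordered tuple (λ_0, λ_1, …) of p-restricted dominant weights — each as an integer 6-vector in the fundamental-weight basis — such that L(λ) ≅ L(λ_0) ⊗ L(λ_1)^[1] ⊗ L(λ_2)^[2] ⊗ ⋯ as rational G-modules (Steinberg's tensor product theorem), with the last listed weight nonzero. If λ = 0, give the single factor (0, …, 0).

In the fundamental-weight basis, λ has coordinates c = M·v (v = (-8, 5, -6, 8, 4, 1)):
  c_1 = -1*-8 + -2*5 + 1*-6 + 0*8 + 3*4 + 0*1 = 4
  c_2 = 0*-8 + -2*5 + 0*-6 + 0*8 + 3*4 + 0*1 = 2
  c_3 = 2*-8 + 1*5 + 0*-6 + 0*8 + 4*4 + -1*1 = 4
  c_4 = 0*-8 + -1*5 + 0*-6 + 0*8 + 2*4 + 0*1 = 3
  c_5 = 1*-8 + 0*5 + 0*-6 + 1*8 + 0*4 + 0*1 = 0
  c_6 = -2*-8 + -2*5 + 1*-6 + 0*8 + 0*4 + 1*1 = 1
Base-5 expansion of each c_i:
  c_1 = 4 = 4·5^0
  c_2 = 2 = 2·5^0
  c_3 = 4 = 4·5^0
  c_4 = 3 = 3·5^0
  c_5 = 0
  c_6 = 1 = 1·5^0
Factor λ_0 = (4, 2, 4, 3, 0, 1)

((4, 2, 4, 3, 0, 1),)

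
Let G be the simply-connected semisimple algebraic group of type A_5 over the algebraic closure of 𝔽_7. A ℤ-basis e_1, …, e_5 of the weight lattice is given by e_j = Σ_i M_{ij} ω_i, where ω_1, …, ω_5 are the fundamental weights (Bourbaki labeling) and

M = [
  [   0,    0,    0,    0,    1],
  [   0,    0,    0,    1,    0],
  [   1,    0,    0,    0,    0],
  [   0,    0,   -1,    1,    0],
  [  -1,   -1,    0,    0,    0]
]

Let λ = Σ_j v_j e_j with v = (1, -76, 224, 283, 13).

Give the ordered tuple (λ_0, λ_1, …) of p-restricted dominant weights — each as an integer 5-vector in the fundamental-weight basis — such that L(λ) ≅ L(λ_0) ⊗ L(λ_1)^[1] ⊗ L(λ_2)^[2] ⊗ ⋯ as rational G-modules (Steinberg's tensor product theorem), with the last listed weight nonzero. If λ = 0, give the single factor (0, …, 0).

((6, 3, 1, 3, 5), (1, 5, 0, 1, 3), (0, 5, 0, 1, 1))

Change of basis e → ω: c = M·v where v = (1, -76, 224, 283, 13):
  c_1 = 0·1 + (0)·(-76) + 0·224 + 0·283 + 1·13 = 13
  c_2 = 0·1 + (0)·(-76) + 0·224 + 1·283 + 0·13 = 283
  c_3 = 1·1 + (0)·(-76) + 0·224 + 0·283 + 0·13 = 1
  c_4 = 0·1 + (0)·(-76) + (-1)·(224) + 1·283 + 0·13 = 59
  c_5 = (-1)·(1) + (-1)·(-76) + 0·224 + 0·283 + 0·13 = 75
Expand coordinatewise in base 7:
  c_1 = 13 = 6·7^0 + 1·7^1
  c_2 = 283 = 3·7^0 + 5·7^1 + 5·7^2
  c_3 = 1 = 1·7^0
  c_4 = 59 = 3·7^0 + 1·7^1 + 1·7^2
  c_5 = 75 = 5·7^0 + 3·7^1 + 1·7^2
p-restricted factor λ_0 = (6, 3, 1, 3, 5)
p-restricted factor λ_1 = (1, 5, 0, 1, 3)
p-restricted factor λ_2 = (0, 5, 0, 1, 1)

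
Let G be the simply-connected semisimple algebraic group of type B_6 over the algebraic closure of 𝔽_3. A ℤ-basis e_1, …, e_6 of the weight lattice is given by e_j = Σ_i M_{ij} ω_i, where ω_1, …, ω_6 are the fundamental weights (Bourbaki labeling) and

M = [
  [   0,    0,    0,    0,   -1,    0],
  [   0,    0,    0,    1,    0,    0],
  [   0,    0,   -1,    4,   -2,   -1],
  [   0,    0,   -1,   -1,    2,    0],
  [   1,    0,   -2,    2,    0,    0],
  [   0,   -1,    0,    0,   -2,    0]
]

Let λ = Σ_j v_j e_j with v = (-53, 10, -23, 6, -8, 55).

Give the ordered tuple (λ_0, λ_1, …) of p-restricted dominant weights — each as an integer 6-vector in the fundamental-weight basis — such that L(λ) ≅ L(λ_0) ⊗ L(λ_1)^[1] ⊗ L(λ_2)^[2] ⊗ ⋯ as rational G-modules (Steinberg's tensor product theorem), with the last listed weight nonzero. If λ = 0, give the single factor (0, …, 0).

((2, 0, 2, 1, 2, 0), (2, 2, 2, 0, 1, 2))

ω-coordinates c = M·v, v = (-53, 10, -23, 6, -8, 55):
  c_1 = 0*-53 + 0*10 + 0*-23 + 0*6 + -1*-8 + 0*55 = 8
  c_2 = 0*-53 + 0*10 + 0*-23 + 1*6 + 0*-8 + 0*55 = 6
  c_3 = 0*-53 + 0*10 + -1*-23 + 4*6 + -2*-8 + -1*55 = 8
  c_4 = 0*-53 + 0*10 + -1*-23 + -1*6 + 2*-8 + 0*55 = 1
  c_5 = 1*-53 + 0*10 + -2*-23 + 2*6 + 0*-8 + 0*55 = 5
  c_6 = 0*-53 + -1*10 + 0*-23 + 0*6 + -2*-8 + 0*55 = 6
Writing each c_i in base p = 3:
  c_1 = 8 = 2·3^0 + 2·3^1
  c_2 = 6 = 0·3^0 + 2·3^1
  c_3 = 8 = 2·3^0 + 2·3^1
  c_4 = 1 = 1·3^0
  c_5 = 5 = 2·3^0 + 1·3^1
  c_6 = 6 = 0·3^0 + 2·3^1
p-restricted factor λ_0 = (2, 0, 2, 1, 2, 0)
p-restricted factor λ_1 = (2, 2, 2, 0, 1, 2)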